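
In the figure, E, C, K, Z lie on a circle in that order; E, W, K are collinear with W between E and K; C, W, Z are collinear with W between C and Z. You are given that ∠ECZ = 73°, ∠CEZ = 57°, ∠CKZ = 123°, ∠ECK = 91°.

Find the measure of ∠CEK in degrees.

∠CEK = 39°

1. ∠CZE = 50°  [△ECZ]
2. ∠CKE = 50°  [same arc EC]
3. ∠CEK = 39°  [△ECK]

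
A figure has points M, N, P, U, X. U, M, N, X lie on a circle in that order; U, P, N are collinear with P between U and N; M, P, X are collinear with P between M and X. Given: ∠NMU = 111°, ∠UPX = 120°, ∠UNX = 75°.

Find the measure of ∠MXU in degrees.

1. ∠NXU = 69°  [cyclic UMNX, opposite ∠M+∠X]
2. ∠NUX = 36°  [△UNX]
3. ∠MXU = 24°  [△UPX]

∠MXU = 24°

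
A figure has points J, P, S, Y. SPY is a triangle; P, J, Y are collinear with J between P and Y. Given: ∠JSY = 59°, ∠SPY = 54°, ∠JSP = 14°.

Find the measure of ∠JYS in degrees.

1. ∠JPS = 54°  [J on ray PY]
2. ∠PJS = 112°  [△SPJ]
3. ∠SJY = 68°  [linear pair at J on PY]
4. ∠JYS = 53°  [△SJY]

∠JYS = 53°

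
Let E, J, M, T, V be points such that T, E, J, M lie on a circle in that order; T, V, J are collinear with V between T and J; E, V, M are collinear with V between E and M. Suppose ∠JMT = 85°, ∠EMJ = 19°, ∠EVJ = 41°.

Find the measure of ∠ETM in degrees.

∠ETM = 92°

1. ∠JET = 95°  [cyclic TEJM, opposite ∠E+∠M]
2. ∠ETJ = 19°  [same arc EJ]
3. ∠EVT = 139°  [linear pair at V on TJ]
4. ∠EJT = 66°  [△TEJ]
5. ∠MET = 22°  [△TVE]
6. ∠EMT = 66°  [same arc TE]
7. ∠ETM = 92°  [△TEM]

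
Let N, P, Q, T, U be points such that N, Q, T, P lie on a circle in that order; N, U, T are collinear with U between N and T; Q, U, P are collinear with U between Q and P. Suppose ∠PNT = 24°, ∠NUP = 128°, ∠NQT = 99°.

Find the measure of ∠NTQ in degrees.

1. ∠PQT = 24°  [same arc TP]
2. ∠QUT = 128°  [vertical angles at U]
3. ∠NTQ = 28°  [△QUT]

∠NTQ = 28°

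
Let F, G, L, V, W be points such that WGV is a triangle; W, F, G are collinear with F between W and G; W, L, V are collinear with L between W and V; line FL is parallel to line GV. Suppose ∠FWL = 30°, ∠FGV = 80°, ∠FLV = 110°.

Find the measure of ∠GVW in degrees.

1. ∠GWV = 30°  [F on WG, L on WV]
2. ∠VGW = 80°  [F on ray GW]
3. ∠GVW = 70°  [△WGV]

∠GVW = 70°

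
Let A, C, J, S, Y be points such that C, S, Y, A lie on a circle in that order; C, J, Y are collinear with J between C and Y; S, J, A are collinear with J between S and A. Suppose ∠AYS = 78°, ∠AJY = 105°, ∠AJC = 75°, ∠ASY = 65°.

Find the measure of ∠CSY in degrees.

∠CSY = 103°

1. ∠SAY = 37°  [△SYA]
2. ∠SJY = 75°  [vertical angles at J]
3. ∠CYS = 40°  [△SJY]
4. ∠SCY = 37°  [same arc SY]
5. ∠CSY = 103°  [△CSY]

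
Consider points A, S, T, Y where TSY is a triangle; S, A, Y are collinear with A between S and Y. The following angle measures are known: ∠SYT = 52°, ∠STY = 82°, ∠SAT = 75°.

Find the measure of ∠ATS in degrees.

∠ATS = 59°

1. ∠TSY = 46°  [△TSY]
2. ∠AST = 46°  [A on ray SY]
3. ∠ATS = 59°  [△TSA]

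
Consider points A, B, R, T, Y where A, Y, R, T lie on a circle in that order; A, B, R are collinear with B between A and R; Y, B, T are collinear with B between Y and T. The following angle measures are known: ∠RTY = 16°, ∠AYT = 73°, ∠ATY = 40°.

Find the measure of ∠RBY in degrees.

1. ∠RAY = 16°  [same arc YR]
2. ∠ABY = 91°  [△ABY]
3. ∠RBY = 89°  [linear pair at B on AR]

∠RBY = 89°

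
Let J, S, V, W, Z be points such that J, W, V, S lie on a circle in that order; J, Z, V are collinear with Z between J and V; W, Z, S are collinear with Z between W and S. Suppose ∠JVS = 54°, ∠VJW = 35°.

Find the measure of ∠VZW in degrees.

∠VZW = 89°

1. ∠JWS = 54°  [same arc JS]
2. ∠JZW = 91°  [△JZW]
3. ∠VZW = 89°  [linear pair at Z on JV]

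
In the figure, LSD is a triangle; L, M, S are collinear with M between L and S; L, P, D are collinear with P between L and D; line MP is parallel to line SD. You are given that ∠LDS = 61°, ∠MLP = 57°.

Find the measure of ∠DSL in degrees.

∠DSL = 62°

1. ∠LPM = 61°  [MP∥SD, corresponding at P]
2. ∠LMP = 62°  [△LMP]
3. ∠DSL = 62°  [MP∥SD, corresponding at M]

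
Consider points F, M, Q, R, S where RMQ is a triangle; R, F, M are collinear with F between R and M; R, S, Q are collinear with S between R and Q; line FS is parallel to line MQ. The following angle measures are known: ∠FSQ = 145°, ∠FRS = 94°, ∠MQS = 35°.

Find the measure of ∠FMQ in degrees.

∠FMQ = 51°

1. ∠FSR = 35°  [linear pair at S on RQ]
2. ∠RFS = 51°  [△RFS]
3. ∠MFS = 129°  [linear pair at F on RM]
4. ∠FMQ = 51°  [FS∥MQ, co-interior at M–F]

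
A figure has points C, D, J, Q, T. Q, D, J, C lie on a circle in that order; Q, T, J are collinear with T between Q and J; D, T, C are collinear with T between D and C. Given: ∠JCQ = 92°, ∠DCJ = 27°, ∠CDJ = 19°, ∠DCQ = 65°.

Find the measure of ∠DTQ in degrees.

1. ∠DJQ = 65°  [same arc QD]
2. ∠DTJ = 96°  [△DTJ]
3. ∠DTQ = 84°  [linear pair at T on QJ]

∠DTQ = 84°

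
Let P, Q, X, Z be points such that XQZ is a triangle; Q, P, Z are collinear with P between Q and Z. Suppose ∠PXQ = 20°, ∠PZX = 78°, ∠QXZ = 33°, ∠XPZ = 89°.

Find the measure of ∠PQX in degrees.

∠PQX = 69°

1. ∠QZX = 78°  [P on ray ZQ]
2. ∠XQZ = 69°  [△XQZ]
3. ∠PQX = 69°  [P on ray QZ]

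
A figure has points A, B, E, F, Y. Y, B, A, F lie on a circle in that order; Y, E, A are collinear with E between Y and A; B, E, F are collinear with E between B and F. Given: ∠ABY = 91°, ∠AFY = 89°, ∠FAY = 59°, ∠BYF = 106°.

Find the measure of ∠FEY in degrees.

∠FEY = 133°

1. ∠AYF = 32°  [△YAF]
2. ∠FBY = 59°  [same arc YF]
3. ∠BFY = 15°  [△YBF]
4. ∠FEY = 133°  [△YEF]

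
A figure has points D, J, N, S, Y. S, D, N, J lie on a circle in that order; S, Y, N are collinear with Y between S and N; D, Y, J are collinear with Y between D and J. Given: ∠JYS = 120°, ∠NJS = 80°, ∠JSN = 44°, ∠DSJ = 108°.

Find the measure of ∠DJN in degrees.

1. ∠JYN = 60°  [linear pair at Y on SN]
2. ∠JNS = 56°  [△SNJ]
3. ∠DJN = 64°  [△NYJ]

∠DJN = 64°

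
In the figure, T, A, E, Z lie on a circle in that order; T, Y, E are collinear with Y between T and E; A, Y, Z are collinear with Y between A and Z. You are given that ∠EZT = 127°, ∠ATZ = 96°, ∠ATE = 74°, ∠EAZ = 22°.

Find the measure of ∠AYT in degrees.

1. ∠EAT = 53°  [cyclic TAEZ, opposite ∠A+∠Z]
2. ∠AET = 53°  [△TAE]
3. ∠AYE = 105°  [△AYE]
4. ∠AYT = 75°  [linear pair at Y on TE]

∠AYT = 75°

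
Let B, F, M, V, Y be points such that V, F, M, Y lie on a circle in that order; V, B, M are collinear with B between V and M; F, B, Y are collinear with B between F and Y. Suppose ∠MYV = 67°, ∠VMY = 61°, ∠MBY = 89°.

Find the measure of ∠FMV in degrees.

∠FMV = 37°

1. ∠MVY = 52°  [△VMY]
2. ∠FBV = 89°  [vertical angles at B]
3. ∠MFY = 52°  [same arc MY]
4. ∠FBM = 91°  [linear pair at B on VM]
5. ∠FMV = 37°  [△FBM]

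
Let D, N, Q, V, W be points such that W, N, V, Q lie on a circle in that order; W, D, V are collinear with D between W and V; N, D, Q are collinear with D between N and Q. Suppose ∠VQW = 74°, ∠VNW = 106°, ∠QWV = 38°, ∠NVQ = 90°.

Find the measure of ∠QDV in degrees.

1. ∠QVW = 68°  [△WVQ]
2. ∠QNV = 38°  [same arc VQ]
3. ∠NQV = 52°  [△NVQ]
4. ∠QDV = 60°  [△VDQ]

∠QDV = 60°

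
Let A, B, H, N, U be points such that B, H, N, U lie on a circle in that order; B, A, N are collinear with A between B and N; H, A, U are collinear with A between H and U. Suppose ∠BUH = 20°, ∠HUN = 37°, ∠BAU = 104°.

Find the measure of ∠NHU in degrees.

∠NHU = 56°

1. ∠BNH = 20°  [same arc BH]
2. ∠HAN = 104°  [vertical angles at A]
3. ∠NHU = 56°  [△HAN]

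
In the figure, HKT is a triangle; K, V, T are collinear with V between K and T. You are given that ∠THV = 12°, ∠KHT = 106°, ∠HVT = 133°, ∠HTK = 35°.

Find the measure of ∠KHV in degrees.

1. ∠HKT = 39°  [△HKT]
2. ∠HVK = 47°  [linear pair at V on KT]
3. ∠HKV = 39°  [V on ray KT]
4. ∠KHV = 94°  [△HKV]

∠KHV = 94°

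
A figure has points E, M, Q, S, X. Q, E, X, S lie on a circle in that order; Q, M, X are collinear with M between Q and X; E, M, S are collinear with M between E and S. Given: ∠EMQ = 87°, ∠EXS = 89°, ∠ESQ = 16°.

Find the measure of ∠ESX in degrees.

1. ∠EMX = 93°  [linear pair at M on QX]
2. ∠EXQ = 16°  [same arc QE]
3. ∠SEX = 71°  [△EMX]
4. ∠ESX = 20°  [△EXS]

∠ESX = 20°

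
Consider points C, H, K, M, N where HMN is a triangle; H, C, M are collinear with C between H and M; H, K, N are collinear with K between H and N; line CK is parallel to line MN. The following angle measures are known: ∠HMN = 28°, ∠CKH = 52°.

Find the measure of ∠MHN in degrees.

∠MHN = 100°

1. ∠HCK = 28°  [CK∥MN, corresponding at C]
2. ∠CHK = 100°  [△HCK]
3. ∠MHN = 100°  [C on HM, K on HN]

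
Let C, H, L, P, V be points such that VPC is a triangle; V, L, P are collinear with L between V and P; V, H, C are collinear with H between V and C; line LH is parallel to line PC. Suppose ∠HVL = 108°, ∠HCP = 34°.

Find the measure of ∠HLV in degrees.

∠HLV = 38°

1. ∠CVP = 108°  [L on VP, H on VC]
2. ∠PCV = 34°  [H on ray CV]
3. ∠CPV = 38°  [△VPC]
4. ∠HLV = 38°  [LH∥PC, corresponding at L]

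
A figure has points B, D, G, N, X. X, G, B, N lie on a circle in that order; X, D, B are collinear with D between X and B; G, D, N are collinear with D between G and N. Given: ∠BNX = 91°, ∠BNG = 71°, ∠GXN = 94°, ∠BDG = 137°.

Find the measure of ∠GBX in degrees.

∠GBX = 20°

1. ∠BGX = 89°  [cyclic XGBN, opposite ∠G+∠N]
2. ∠BXG = 71°  [same arc GB]
3. ∠GBX = 20°  [△XGB]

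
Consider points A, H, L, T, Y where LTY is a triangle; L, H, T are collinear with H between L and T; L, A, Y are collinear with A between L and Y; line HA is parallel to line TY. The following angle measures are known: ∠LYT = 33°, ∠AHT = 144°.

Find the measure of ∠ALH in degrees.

∠ALH = 111°

1. ∠HAL = 33°  [HA∥TY, corresponding at A]
2. ∠AHL = 36°  [linear pair at H on LT]
3. ∠ALH = 111°  [△LHA]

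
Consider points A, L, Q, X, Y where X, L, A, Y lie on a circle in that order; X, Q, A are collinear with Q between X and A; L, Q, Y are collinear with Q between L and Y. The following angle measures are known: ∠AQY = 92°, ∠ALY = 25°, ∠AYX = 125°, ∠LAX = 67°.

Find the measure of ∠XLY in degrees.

∠XLY = 30°

1. ∠LQX = 92°  [vertical angles at Q]
2. ∠ALX = 55°  [cyclic XLAY, opposite ∠L+∠Y]
3. ∠AXL = 58°  [△XLA]
4. ∠XLY = 30°  [△XQL]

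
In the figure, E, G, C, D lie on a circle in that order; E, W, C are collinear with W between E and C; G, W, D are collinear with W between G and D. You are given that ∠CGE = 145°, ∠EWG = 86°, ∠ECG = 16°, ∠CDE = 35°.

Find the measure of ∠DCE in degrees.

∠DCE = 75°

1. ∠CEG = 19°  [△EGC]
2. ∠CWD = 86°  [vertical angles at W]
3. ∠CDG = 19°  [same arc GC]
4. ∠DCE = 75°  [△CWD]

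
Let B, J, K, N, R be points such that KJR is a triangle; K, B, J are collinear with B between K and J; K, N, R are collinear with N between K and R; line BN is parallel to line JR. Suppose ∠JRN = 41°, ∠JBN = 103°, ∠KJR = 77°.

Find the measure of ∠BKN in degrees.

1. ∠JRK = 41°  [N on ray RK]
2. ∠KBN = 77°  [linear pair at B on KJ]
3. ∠BNK = 41°  [BN∥JR, corresponding at N]
4. ∠BKN = 62°  [△KBN]

∠BKN = 62°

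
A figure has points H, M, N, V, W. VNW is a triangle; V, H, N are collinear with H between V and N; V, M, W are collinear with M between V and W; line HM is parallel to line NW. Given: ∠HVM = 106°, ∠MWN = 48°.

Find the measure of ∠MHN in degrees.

∠MHN = 154°

1. ∠NVW = 106°  [H on VN, M on VW]
2. ∠NWV = 48°  [M on ray WV]
3. ∠VNW = 26°  [△VNW]
4. ∠MHV = 26°  [HM∥NW, corresponding at H]
5. ∠MHN = 154°  [linear pair at H on VN]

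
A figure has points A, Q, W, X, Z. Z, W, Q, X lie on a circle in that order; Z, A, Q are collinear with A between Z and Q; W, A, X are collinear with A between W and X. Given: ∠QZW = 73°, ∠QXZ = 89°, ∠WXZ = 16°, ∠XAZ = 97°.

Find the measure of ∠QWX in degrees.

1. ∠WQZ = 16°  [same arc ZW]
2. ∠QAW = 97°  [vertical angles at A]
3. ∠QWX = 67°  [△WAQ]

∠QWX = 67°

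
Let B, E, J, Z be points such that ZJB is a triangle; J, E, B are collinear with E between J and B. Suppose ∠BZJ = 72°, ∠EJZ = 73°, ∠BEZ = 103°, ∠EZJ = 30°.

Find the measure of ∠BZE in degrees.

1. ∠BJZ = 73°  [E on ray JB]
2. ∠JBZ = 35°  [△ZJB]
3. ∠EBZ = 35°  [E on ray BJ]
4. ∠BZE = 42°  [△ZEB]

∠BZE = 42°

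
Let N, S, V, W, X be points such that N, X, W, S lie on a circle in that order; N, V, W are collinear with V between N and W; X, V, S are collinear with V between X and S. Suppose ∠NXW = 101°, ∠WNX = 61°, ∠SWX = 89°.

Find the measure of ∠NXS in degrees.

∠NXS = 71°

1. ∠NWX = 18°  [△NXW]
2. ∠SNX = 91°  [cyclic NXWS, opposite ∠N+∠W]
3. ∠NSX = 18°  [same arc NX]
4. ∠NXS = 71°  [△NXS]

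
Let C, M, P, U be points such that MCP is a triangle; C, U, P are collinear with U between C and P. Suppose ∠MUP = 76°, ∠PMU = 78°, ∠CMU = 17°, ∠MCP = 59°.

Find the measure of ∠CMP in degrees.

∠CMP = 95°

1. ∠MPU = 26°  [△MUP]
2. ∠CPM = 26°  [U on ray PC]
3. ∠CMP = 95°  [△MCP]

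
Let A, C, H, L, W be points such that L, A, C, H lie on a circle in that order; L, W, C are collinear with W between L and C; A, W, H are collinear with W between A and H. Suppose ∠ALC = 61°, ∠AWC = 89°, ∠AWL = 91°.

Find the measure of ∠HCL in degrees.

1. ∠AHC = 61°  [same arc AC]
2. ∠CWH = 91°  [vertical angles at W]
3. ∠HCL = 28°  [△CWH]

∠HCL = 28°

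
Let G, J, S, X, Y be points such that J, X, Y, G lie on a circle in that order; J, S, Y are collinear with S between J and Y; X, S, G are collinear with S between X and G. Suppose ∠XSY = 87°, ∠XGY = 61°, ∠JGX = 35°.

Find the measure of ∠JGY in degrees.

∠JGY = 96°

1. ∠XJY = 61°  [same arc XY]
2. ∠JYX = 35°  [same arc JX]
3. ∠JXY = 84°  [△JXY]
4. ∠JGY = 96°  [cyclic JXYG, opposite ∠X+∠G]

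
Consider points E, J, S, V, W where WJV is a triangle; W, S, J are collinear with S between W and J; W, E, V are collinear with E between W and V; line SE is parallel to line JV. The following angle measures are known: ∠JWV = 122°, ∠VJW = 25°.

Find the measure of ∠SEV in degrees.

∠SEV = 147°

1. ∠JVW = 33°  [△WJV]
2. ∠SEW = 33°  [SE∥JV, corresponding at E]
3. ∠SEV = 147°  [linear pair at E on WV]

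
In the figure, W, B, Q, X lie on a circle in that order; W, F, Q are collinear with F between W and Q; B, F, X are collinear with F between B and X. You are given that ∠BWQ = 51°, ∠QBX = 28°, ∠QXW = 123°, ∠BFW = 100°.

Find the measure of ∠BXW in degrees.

1. ∠BXQ = 51°  [same arc BQ]
2. ∠WBX = 29°  [△WFB]
3. ∠BQX = 101°  [△BQX]
4. ∠BWX = 79°  [cyclic WBQX, opposite ∠W+∠Q]
5. ∠BXW = 72°  [△WBX]

∠BXW = 72°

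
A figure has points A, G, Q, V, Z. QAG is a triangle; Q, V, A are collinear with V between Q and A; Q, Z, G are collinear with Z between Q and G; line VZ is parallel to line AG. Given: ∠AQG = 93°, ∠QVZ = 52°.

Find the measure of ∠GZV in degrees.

∠GZV = 145°

1. ∠VQZ = 93°  [V on QA, Z on QG]
2. ∠QZV = 35°  [△QVZ]
3. ∠GZV = 145°  [linear pair at Z on QG]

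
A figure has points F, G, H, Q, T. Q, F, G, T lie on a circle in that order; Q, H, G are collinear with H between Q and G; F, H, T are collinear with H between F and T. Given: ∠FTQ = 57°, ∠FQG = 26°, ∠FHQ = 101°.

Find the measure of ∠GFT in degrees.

1. ∠FGQ = 57°  [same arc QF]
2. ∠FHG = 79°  [linear pair at H on QG]
3. ∠GFT = 44°  [△FHG]

∠GFT = 44°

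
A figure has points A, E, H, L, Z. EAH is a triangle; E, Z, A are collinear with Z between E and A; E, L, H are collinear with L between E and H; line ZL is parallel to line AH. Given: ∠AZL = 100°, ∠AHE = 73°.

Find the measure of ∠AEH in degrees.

1. ∠EZL = 80°  [linear pair at Z on EA]
2. ∠ELZ = 73°  [ZL∥AH, corresponding at L]
3. ∠LEZ = 27°  [△EZL]
4. ∠AEH = 27°  [Z on EA, L on EH]

∠AEH = 27°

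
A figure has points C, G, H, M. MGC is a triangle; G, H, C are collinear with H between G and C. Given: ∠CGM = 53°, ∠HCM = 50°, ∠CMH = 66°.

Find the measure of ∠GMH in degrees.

1. ∠HGM = 53°  [H on ray GC]
2. ∠CHM = 64°  [△MHC]
3. ∠GHM = 116°  [linear pair at H on GC]
4. ∠GMH = 11°  [△MGH]

∠GMH = 11°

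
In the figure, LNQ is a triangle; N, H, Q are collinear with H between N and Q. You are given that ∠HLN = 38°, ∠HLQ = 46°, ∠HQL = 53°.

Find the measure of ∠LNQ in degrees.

1. ∠LHQ = 81°  [△LHQ]
2. ∠LHN = 99°  [linear pair at H on NQ]
3. ∠HNL = 43°  [△LNH]
4. ∠LNQ = 43°  [H on ray NQ]

∠LNQ = 43°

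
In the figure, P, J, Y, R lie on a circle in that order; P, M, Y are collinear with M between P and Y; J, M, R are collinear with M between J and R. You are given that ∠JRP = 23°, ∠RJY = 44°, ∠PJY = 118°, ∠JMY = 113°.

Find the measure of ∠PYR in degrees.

1. ∠RPY = 44°  [same arc YR]
2. ∠PRY = 62°  [cyclic PJYR, opposite ∠J+∠R]
3. ∠PYR = 74°  [△PYR]

∠PYR = 74°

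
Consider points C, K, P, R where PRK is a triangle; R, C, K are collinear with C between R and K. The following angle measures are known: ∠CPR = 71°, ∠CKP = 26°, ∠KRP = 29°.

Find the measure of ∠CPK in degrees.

∠CPK = 54°

1. ∠CRP = 29°  [C on ray RK]
2. ∠PCR = 80°  [△PRC]
3. ∠KCP = 100°  [linear pair at C on RK]
4. ∠CPK = 54°  [△PCK]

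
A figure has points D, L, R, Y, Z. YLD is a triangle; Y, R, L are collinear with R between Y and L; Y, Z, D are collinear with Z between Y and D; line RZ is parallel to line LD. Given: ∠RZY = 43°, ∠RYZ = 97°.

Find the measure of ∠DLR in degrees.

1. ∠YRZ = 40°  [△YRZ]
2. ∠LRZ = 140°  [linear pair at R on YL]
3. ∠DLR = 40°  [RZ∥LD, co-interior at L–R]

∠DLR = 40°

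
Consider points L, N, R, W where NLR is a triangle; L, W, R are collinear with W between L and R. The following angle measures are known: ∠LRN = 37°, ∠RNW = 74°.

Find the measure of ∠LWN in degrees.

∠LWN = 111°

1. ∠NRW = 37°  [W on ray RL]
2. ∠NWR = 69°  [△NWR]
3. ∠LWN = 111°  [linear pair at W on LR]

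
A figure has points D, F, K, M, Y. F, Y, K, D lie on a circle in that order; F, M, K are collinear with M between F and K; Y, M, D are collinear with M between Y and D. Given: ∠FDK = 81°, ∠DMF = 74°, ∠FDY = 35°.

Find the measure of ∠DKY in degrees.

∠DKY = 63°

1. ∠FYK = 99°  [cyclic FYKD, opposite ∠Y+∠D]
2. ∠KMY = 74°  [vertical angles at M]
3. ∠FKY = 35°  [same arc FY]
4. ∠KFY = 46°  [△FYK]
5. ∠DYK = 71°  [△YMK]
6. ∠KDY = 46°  [same arc YK]
7. ∠DKY = 63°  [△YKD]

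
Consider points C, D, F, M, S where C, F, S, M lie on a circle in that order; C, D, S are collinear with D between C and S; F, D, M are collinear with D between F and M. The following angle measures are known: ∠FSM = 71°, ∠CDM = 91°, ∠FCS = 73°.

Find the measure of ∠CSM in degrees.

1. ∠MDS = 89°  [linear pair at D on CS]
2. ∠FMS = 73°  [same arc FS]
3. ∠CSM = 18°  [△SDM]

∠CSM = 18°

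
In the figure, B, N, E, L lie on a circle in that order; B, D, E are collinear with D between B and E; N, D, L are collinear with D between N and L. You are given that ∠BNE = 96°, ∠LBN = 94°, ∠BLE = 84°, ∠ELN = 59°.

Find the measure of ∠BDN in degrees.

∠BDN = 60°

1. ∠LEN = 86°  [cyclic BNEL, opposite ∠B+∠E]
2. ∠EBN = 59°  [same arc NE]
3. ∠ENL = 35°  [△NEL]
4. ∠BEN = 25°  [△BNE]
5. ∠EDN = 120°  [△NDE]
6. ∠BDN = 60°  [linear pair at D on BE]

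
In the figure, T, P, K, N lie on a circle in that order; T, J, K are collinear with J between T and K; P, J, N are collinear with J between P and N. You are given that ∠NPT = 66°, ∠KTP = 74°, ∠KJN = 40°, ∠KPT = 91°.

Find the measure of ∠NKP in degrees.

∠NKP = 81°

1. ∠PJT = 40°  [△TJP]
2. ∠KNP = 74°  [same arc PK]
3. ∠PKT = 15°  [△TPK]
4. ∠KJP = 140°  [linear pair at J on TK]
5. ∠KPN = 25°  [△PJK]
6. ∠NKP = 81°  [△PKN]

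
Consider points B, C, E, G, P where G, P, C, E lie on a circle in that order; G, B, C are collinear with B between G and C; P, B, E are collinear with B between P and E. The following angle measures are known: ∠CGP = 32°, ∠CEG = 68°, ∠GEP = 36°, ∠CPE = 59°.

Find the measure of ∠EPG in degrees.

∠EPG = 53°

1. ∠CGE = 59°  [same arc CE]
2. ∠ECG = 53°  [△GCE]
3. ∠EPG = 53°  [same arc GE]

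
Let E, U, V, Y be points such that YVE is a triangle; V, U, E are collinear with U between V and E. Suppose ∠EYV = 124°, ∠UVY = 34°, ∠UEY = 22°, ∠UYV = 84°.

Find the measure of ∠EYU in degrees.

1. ∠VUY = 62°  [△YVU]
2. ∠EUY = 118°  [linear pair at U on VE]
3. ∠EYU = 40°  [△YUE]

∠EYU = 40°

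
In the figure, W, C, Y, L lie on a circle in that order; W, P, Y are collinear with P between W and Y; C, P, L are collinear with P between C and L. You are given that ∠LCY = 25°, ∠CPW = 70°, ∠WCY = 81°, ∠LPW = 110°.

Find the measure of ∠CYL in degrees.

1. ∠LWY = 25°  [same arc YL]
2. ∠LPY = 70°  [vertical angles at P]
3. ∠WLY = 99°  [cyclic WCYL, opposite ∠C+∠L]
4. ∠LYW = 56°  [△WYL]
5. ∠CLY = 54°  [△YPL]
6. ∠CYL = 101°  [△CYL]

∠CYL = 101°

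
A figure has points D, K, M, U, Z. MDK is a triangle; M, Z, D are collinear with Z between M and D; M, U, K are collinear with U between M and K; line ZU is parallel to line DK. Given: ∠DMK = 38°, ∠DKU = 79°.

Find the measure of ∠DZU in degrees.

1. ∠DKM = 79°  [U on ray KM]
2. ∠KDM = 63°  [△MDK]
3. ∠MZU = 63°  [ZU∥DK, corresponding at Z]
4. ∠DZU = 117°  [linear pair at Z on MD]

∠DZU = 117°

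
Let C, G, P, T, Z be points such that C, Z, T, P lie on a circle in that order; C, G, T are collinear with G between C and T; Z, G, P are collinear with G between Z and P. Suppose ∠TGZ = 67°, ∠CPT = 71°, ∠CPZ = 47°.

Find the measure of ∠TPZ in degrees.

∠TPZ = 24°

1. ∠CGP = 67°  [vertical angles at G]
2. ∠PCT = 66°  [△CGP]
3. ∠PGT = 113°  [linear pair at G on CT]
4. ∠CTP = 43°  [△CTP]
5. ∠TPZ = 24°  [△TGP]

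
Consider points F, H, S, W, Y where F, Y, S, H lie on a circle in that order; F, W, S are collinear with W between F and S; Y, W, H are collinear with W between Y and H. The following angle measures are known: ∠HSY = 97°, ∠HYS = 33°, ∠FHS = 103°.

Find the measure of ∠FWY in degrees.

∠FWY = 86°

1. ∠SHY = 50°  [△YSH]
2. ∠HFS = 33°  [same arc SH]
3. ∠FSH = 44°  [△FSH]
4. ∠SFY = 50°  [same arc YS]
5. ∠FYH = 44°  [same arc FH]
6. ∠FWY = 86°  [△FWY]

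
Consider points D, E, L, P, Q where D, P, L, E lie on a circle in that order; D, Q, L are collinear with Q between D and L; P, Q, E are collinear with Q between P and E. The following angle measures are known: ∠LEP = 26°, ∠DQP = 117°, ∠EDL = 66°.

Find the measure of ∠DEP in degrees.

1. ∠EQL = 117°  [vertical angles at Q]
2. ∠DQE = 63°  [linear pair at Q on DL]
3. ∠DEP = 51°  [△DQE]

∠DEP = 51°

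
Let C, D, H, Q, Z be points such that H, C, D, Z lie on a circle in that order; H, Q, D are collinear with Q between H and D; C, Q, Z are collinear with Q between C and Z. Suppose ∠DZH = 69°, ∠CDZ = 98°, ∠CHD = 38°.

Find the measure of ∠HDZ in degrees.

∠HDZ = 67°

1. ∠CZD = 38°  [same arc CD]
2. ∠DCZ = 44°  [△CDZ]
3. ∠DHZ = 44°  [same arc DZ]
4. ∠HDZ = 67°  [△HDZ]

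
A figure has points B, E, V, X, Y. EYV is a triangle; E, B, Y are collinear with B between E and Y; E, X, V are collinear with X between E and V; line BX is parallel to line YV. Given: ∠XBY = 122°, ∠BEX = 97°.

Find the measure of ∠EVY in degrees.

1. ∠EBX = 58°  [linear pair at B on EY]
2. ∠BXE = 25°  [△EBX]
3. ∠EVY = 25°  [BX∥YV, corresponding at X]

∠EVY = 25°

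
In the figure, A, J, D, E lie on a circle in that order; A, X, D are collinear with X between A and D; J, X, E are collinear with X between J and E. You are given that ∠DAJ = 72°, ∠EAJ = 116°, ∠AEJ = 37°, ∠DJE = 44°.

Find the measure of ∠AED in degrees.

∠AED = 109°

1. ∠AJE = 27°  [△AJE]
2. ∠DAE = 44°  [same arc DE]
3. ∠ADE = 27°  [same arc AE]
4. ∠AED = 109°  [△ADE]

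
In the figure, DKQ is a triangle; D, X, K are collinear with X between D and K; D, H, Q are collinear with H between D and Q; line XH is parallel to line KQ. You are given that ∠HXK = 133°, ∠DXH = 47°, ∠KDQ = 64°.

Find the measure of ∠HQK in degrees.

1. ∠DKQ = 47°  [XH∥KQ, corresponding at X]
2. ∠DQK = 69°  [△DKQ]
3. ∠HQK = 69°  [H on ray QD]

∠HQK = 69°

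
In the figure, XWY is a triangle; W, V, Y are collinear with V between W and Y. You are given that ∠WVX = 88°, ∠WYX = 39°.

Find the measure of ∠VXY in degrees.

1. ∠XVY = 92°  [linear pair at V on WY]
2. ∠VYX = 39°  [V on ray YW]
3. ∠VXY = 49°  [△XVY]

∠VXY = 49°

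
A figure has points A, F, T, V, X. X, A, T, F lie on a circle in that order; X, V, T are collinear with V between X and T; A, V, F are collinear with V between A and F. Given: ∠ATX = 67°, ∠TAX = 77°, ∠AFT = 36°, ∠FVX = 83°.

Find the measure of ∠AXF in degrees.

1. ∠AFX = 67°  [same arc XA]
2. ∠TFX = 103°  [cyclic XATF, opposite ∠A+∠F]
3. ∠FXT = 30°  [△XVF]
4. ∠FTX = 47°  [△XTF]
5. ∠FAX = 47°  [same arc XF]
6. ∠AXF = 66°  [△XAF]

∠AXF = 66°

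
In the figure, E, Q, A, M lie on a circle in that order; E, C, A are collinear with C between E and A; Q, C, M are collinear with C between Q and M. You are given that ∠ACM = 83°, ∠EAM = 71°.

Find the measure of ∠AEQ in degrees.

∠AEQ = 26°

1. ∠ECQ = 83°  [vertical angles at C]
2. ∠EQM = 71°  [same arc EM]
3. ∠AEQ = 26°  [△ECQ]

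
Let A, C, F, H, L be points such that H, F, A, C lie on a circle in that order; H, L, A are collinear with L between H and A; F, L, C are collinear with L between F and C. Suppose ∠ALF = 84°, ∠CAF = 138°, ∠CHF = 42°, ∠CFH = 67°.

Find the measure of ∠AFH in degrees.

∠AFH = 92°

1. ∠FLH = 96°  [linear pair at L on HA]
2. ∠FCH = 71°  [△HFC]
3. ∠AHF = 17°  [△HLF]
4. ∠FAH = 71°  [same arc HF]
5. ∠AFH = 92°  [△HFA]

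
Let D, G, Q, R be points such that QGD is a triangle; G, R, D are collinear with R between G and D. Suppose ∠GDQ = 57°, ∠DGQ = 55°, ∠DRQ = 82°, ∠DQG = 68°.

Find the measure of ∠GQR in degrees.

∠GQR = 27°

1. ∠QGR = 55°  [R on ray GD]
2. ∠GRQ = 98°  [linear pair at R on GD]
3. ∠GQR = 27°  [△QGR]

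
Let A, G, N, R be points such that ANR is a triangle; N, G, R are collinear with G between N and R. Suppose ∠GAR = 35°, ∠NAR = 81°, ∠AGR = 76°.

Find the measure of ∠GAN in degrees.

1. ∠ARG = 69°  [△AGR]
2. ∠AGN = 104°  [linear pair at G on NR]
3. ∠ARN = 69°  [G on ray RN]
4. ∠ANR = 30°  [△ANR]
5. ∠ANG = 30°  [G on ray NR]
6. ∠GAN = 46°  [△ANG]

∠GAN = 46°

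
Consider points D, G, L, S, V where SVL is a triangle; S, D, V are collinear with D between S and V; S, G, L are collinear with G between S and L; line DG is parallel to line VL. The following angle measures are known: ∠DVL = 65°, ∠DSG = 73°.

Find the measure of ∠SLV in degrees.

1. ∠LVS = 65°  [D on ray VS]
2. ∠LSV = 73°  [D on SV, G on SL]
3. ∠SLV = 42°  [△SVL]

∠SLV = 42°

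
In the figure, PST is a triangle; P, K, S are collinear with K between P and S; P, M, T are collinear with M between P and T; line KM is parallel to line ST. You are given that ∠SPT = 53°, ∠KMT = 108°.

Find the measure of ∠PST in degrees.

1. ∠KPM = 53°  [K on PS, M on PT]
2. ∠KMP = 72°  [linear pair at M on PT]
3. ∠MKP = 55°  [△PKM]
4. ∠PST = 55°  [KM∥ST, corresponding at K]

∠PST = 55°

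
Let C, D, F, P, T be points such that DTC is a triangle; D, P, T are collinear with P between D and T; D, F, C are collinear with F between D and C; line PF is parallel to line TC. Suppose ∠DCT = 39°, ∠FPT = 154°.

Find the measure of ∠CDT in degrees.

1. ∠DFP = 39°  [PF∥TC, corresponding at F]
2. ∠DPF = 26°  [linear pair at P on DT]
3. ∠FDP = 115°  [△DPF]
4. ∠CDT = 115°  [P on DT, F on DC]

∠CDT = 115°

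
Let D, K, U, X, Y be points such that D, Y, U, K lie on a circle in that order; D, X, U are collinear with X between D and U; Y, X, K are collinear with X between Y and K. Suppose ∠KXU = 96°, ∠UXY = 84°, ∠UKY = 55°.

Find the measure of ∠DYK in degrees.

1. ∠DXY = 96°  [vertical angles at X]
2. ∠UDY = 55°  [same arc YU]
3. ∠DYK = 29°  [△DXY]

∠DYK = 29°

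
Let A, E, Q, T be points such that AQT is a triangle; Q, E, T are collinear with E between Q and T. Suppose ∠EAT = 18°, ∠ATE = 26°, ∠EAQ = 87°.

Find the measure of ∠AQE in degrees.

∠AQE = 49°

1. ∠AET = 136°  [△AET]
2. ∠AEQ = 44°  [linear pair at E on QT]
3. ∠AQE = 49°  [△AQE]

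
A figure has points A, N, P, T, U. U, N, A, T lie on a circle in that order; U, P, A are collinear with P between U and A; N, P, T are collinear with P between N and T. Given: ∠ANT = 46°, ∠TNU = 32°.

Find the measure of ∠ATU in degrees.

1. ∠AUT = 46°  [same arc AT]
2. ∠TAU = 32°  [same arc UT]
3. ∠ATU = 102°  [△UAT]

∠ATU = 102°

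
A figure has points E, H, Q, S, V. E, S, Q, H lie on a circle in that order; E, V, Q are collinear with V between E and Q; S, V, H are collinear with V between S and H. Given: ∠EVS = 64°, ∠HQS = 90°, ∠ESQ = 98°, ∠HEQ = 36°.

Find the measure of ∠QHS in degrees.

∠QHS = 54°

1. ∠HVQ = 64°  [vertical angles at V]
2. ∠EHQ = 82°  [cyclic ESQH, opposite ∠S+∠H]
3. ∠EQH = 62°  [△EQH]
4. ∠QHS = 54°  [△QVH]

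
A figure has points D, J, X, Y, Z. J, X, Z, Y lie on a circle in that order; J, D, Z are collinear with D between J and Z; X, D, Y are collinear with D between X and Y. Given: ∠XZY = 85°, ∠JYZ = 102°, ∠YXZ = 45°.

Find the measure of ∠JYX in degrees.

1. ∠XYZ = 50°  [△XZY]
2. ∠JXZ = 78°  [cyclic JXZY, opposite ∠X+∠Y]
3. ∠XJZ = 50°  [same arc XZ]
4. ∠JZX = 52°  [△JXZ]
5. ∠JYX = 52°  [same arc JX]

∠JYX = 52°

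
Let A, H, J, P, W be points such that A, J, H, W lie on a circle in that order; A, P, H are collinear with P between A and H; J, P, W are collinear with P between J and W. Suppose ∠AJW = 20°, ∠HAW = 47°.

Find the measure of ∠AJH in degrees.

∠AJH = 67°

1. ∠AHW = 20°  [same arc AW]
2. ∠AWH = 113°  [△AHW]
3. ∠AJH = 67°  [cyclic AJHW, opposite ∠J+∠W]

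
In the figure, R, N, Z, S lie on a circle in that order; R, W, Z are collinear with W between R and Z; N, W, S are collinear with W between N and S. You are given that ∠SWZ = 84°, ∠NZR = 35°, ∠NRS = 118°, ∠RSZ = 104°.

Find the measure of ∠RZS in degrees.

1. ∠NSR = 35°  [same arc RN]
2. ∠RNS = 27°  [△RNS]
3. ∠RZS = 27°  [same arc RS]

∠RZS = 27°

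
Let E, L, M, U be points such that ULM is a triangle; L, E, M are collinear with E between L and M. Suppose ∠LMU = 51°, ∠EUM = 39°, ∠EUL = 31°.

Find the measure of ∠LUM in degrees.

∠LUM = 70°

1. ∠EMU = 51°  [E on ray ML]
2. ∠MEU = 90°  [△UEM]
3. ∠LEU = 90°  [linear pair at E on LM]
4. ∠ELU = 59°  [△ULE]
5. ∠MLU = 59°  [E on ray LM]
6. ∠LUM = 70°  [△ULM]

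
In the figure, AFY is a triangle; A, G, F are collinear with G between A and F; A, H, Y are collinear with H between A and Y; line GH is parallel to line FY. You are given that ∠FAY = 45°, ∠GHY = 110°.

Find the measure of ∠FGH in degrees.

∠FGH = 115°

1. ∠GAH = 45°  [G on AF, H on AY]
2. ∠AHG = 70°  [linear pair at H on AY]
3. ∠AGH = 65°  [△AGH]
4. ∠FGH = 115°  [linear pair at G on AF]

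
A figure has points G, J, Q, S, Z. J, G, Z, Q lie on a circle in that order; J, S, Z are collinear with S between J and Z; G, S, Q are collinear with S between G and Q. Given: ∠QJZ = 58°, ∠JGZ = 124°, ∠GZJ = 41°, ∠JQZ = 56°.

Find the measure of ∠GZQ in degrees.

1. ∠QGZ = 58°  [same arc ZQ]
2. ∠GJZ = 15°  [△JGZ]
3. ∠GQZ = 15°  [same arc GZ]
4. ∠GZQ = 107°  [△GZQ]

∠GZQ = 107°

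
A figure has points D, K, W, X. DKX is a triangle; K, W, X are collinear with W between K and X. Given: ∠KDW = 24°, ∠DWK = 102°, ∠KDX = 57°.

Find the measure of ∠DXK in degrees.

1. ∠DKW = 54°  [△DKW]
2. ∠DKX = 54°  [W on ray KX]
3. ∠DXK = 69°  [△DKX]

∠DXK = 69°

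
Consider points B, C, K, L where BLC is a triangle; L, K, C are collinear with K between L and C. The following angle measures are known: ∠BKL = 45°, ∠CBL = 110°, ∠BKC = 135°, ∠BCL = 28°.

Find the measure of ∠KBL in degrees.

1. ∠BLC = 42°  [△BLC]
2. ∠BLK = 42°  [K on ray LC]
3. ∠KBL = 93°  [△BLK]

∠KBL = 93°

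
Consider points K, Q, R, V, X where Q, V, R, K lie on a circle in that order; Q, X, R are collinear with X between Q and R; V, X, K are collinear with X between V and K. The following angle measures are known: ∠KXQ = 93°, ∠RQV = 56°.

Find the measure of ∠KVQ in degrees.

∠KVQ = 37°

1. ∠RXV = 93°  [vertical angles at X]
2. ∠QXV = 87°  [linear pair at X on QR]
3. ∠KVQ = 37°  [△QXV]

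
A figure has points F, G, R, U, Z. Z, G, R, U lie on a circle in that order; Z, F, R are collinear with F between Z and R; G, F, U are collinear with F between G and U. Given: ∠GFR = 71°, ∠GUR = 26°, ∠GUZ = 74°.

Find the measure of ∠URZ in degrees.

∠URZ = 45°

1. ∠UFZ = 71°  [vertical angles at F]
2. ∠RFU = 109°  [linear pair at F on ZR]
3. ∠URZ = 45°  [△RFU]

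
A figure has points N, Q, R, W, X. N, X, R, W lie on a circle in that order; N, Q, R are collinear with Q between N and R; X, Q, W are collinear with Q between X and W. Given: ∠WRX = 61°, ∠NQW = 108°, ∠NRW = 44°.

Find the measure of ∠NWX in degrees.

∠NWX = 17°

1. ∠WNX = 119°  [cyclic NXRW, opposite ∠N+∠R]
2. ∠NXW = 44°  [same arc NW]
3. ∠NWX = 17°  [△NXW]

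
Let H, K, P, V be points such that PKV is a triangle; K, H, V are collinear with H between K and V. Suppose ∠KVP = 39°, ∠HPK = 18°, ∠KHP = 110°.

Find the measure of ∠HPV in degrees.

1. ∠HVP = 39°  [H on ray VK]
2. ∠PHV = 70°  [linear pair at H on KV]
3. ∠HPV = 71°  [△PHV]

∠HPV = 71°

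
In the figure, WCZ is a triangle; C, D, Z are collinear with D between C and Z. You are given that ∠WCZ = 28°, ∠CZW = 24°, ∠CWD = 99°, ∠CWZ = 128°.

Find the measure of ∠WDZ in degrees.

1. ∠DCW = 28°  [D on ray CZ]
2. ∠CDW = 53°  [△WCD]
3. ∠WDZ = 127°  [linear pair at D on CZ]

∠WDZ = 127°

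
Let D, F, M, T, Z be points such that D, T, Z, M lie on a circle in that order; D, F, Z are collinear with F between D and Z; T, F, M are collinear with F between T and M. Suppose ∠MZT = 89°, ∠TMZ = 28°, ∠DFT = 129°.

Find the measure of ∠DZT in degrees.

∠DZT = 66°

1. ∠MTZ = 63°  [△TZM]
2. ∠TFZ = 51°  [linear pair at F on DZ]
3. ∠DZT = 66°  [△TFZ]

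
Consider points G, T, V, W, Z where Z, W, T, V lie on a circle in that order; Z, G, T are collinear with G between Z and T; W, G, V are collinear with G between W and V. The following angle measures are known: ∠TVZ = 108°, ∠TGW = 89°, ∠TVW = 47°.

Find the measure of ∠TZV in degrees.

∠TZV = 30°

1. ∠TWZ = 72°  [cyclic ZWTV, opposite ∠W+∠V]
2. ∠VGZ = 89°  [vertical angles at G]
3. ∠TZW = 47°  [same arc WT]
4. ∠WTZ = 61°  [△ZWT]
5. ∠WVZ = 61°  [same arc ZW]
6. ∠TZV = 30°  [△ZGV]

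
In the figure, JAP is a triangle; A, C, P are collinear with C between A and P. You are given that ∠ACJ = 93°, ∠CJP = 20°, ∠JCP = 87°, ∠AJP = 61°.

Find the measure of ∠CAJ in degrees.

∠CAJ = 46°

1. ∠CPJ = 73°  [△JCP]
2. ∠APJ = 73°  [C on ray PA]
3. ∠JAP = 46°  [△JAP]
4. ∠CAJ = 46°  [C on ray AP]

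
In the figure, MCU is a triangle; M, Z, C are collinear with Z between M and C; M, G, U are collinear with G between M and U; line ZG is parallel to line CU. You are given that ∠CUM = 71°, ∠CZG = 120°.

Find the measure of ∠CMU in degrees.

1. ∠MGZ = 71°  [ZG∥CU, corresponding at G]
2. ∠GZM = 60°  [linear pair at Z on MC]
3. ∠GMZ = 49°  [△MZG]
4. ∠CMU = 49°  [Z on MC, G on MU]

∠CMU = 49°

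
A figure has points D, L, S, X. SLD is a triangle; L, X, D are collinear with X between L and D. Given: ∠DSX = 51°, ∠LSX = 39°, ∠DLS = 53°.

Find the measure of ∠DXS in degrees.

1. ∠SLX = 53°  [X on ray LD]
2. ∠LXS = 88°  [△SLX]
3. ∠DXS = 92°  [linear pair at X on LD]

∠DXS = 92°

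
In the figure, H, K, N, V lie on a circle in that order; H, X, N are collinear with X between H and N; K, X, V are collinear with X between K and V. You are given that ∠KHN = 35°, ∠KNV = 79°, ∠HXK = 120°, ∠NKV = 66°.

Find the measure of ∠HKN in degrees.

∠HKN = 91°

1. ∠KXN = 60°  [linear pair at X on HN]
2. ∠HNK = 54°  [△KXN]
3. ∠HKN = 91°  [△HKN]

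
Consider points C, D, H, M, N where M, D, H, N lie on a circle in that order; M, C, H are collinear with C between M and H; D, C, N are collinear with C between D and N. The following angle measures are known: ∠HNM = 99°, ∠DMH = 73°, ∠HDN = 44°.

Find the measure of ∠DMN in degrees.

∠DMN = 117°

1. ∠DNH = 73°  [same arc DH]
2. ∠DHN = 63°  [△DHN]
3. ∠DMN = 117°  [cyclic MDHN, opposite ∠M+∠H]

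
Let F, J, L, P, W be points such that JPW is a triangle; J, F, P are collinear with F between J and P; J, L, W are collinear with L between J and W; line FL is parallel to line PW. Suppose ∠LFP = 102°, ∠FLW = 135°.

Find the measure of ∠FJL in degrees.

1. ∠JFL = 78°  [linear pair at F on JP]
2. ∠FLJ = 45°  [linear pair at L on JW]
3. ∠FJL = 57°  [△JFL]

∠FJL = 57°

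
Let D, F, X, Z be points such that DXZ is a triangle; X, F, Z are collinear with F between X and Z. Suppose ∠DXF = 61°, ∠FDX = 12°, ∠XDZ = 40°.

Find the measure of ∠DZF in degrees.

∠DZF = 79°

1. ∠DXZ = 61°  [F on ray XZ]
2. ∠DZX = 79°  [△DXZ]
3. ∠DZF = 79°  [F on ray ZX]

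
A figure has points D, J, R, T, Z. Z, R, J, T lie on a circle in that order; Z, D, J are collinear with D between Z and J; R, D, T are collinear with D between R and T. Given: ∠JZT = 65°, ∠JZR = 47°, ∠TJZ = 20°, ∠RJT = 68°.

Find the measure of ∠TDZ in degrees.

∠TDZ = 67°

1. ∠JTR = 47°  [same arc RJ]
2. ∠JDT = 113°  [△JDT]
3. ∠TDZ = 67°  [linear pair at D on ZJ]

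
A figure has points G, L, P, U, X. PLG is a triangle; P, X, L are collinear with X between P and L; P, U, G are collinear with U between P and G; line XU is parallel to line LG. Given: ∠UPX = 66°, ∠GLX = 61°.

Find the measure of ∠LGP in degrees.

1. ∠GPL = 66°  [X on PL, U on PG]
2. ∠GLP = 61°  [X on ray LP]
3. ∠LGP = 53°  [△PLG]

∠LGP = 53°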